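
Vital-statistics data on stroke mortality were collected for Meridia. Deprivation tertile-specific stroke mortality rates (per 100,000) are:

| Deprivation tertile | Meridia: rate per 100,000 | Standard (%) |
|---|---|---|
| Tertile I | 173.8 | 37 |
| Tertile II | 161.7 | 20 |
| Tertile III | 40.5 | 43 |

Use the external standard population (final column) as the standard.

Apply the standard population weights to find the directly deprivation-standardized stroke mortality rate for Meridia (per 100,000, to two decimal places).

114.06

Standard weights: 0.37, 0.20, 0.43.
Standardized rate: 0.3700×173.8 + 0.2000×161.7 + 0.4300×40.5 = 114.0610 per 100,000.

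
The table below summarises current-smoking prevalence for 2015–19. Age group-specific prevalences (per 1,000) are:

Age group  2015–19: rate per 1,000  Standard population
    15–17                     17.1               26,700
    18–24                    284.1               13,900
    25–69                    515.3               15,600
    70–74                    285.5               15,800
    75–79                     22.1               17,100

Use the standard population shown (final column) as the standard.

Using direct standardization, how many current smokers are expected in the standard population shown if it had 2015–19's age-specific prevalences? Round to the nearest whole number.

Expected current smokers = Σ (standard pop × age-specific rate ÷ 1,000)
= 26,700×17.1/1,000 + 13,900×284.1/1,000 + 15,600×515.3/1,000 + 15,800×285.5/1,000 + 17,100×22.1/1,000
= 456.57 + 3948.99 + 8038.68 + 4510.90 + 377.91 = 17333.05.

17333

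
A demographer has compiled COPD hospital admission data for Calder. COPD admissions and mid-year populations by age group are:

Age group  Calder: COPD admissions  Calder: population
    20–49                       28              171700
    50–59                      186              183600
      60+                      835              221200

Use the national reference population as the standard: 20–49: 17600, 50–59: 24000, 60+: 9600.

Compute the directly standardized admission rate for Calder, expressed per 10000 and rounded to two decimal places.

Age-specific rates per 10000 for Calder: 1.63, 10.13, 37.75.
Standard total = 51200; weights = 0.3438, 0.4688, 0.1875.
Standardized rate: 0.3438×1.63 + 0.4688×10.13 + 0.1875×37.75 = 12.3872 per 10000.

12.39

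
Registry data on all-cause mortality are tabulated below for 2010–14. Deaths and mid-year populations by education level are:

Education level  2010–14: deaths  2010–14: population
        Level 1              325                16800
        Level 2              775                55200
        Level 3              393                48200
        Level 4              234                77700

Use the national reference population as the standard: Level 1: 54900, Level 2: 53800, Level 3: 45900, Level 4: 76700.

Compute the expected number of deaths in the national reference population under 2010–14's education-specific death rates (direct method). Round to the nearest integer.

2423

Education-specific rates per 100000 for 2010–14: 1934.52, 1403.99, 815.35, 301.16.
Expected deaths = Σ (standard pop × education-specific rate ÷ 100000)
= 54900×1934.52/100000 + 53800×1403.99/100000 + 45900×815.35/100000 + 76700×301.16/100000
= 1062.05 + 755.34 + 374.25 + 230.99 = 2422.63.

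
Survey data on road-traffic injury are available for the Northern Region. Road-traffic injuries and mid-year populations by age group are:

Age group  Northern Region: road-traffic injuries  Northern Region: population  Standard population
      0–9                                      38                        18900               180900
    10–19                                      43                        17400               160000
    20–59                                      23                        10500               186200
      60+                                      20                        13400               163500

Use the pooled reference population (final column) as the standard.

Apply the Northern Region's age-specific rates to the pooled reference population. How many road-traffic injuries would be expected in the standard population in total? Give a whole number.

1411

Age-specific rates per 100000 for the Northern Region: 201.06, 247.13, 219.05, 149.25.
Expected road-traffic injuries = Σ (standard pop × age-specific rate ÷ 100000)
= 180900×201.06/100000 + 160000×247.13/100000 + 186200×219.05/100000 + 163500×149.25/100000
= 363.71 + 395.40 + 407.87 + 244.03 = 1411.01.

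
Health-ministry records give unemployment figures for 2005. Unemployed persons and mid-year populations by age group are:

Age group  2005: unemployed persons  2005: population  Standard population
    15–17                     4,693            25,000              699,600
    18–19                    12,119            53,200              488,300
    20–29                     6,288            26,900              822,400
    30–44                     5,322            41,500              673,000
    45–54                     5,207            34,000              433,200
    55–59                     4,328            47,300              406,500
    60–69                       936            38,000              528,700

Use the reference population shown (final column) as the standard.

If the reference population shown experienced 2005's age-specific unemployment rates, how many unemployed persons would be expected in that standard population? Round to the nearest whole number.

637671

Age-specific rates per 1,000 for 2005: 187.720, 227.801, 233.755, 128.241, 153.147, 91.501, 24.632.
Expected unemployed persons = Σ (standard pop × age-specific rate ÷ 1,000)
= 699,600×187.720/1,000 + 488,300×227.801/1,000 + 822,400×233.755/1,000 + 673,000×128.241/1,000 + 433,200×153.147/1,000 + 406,500×91.501/1,000 + 528,700×24.632/1,000
= 131328.91 + 111235.11 + 192239.82 + 86306.17 + 66343.31 + 37195.18 + 13022.72 = 637671.21.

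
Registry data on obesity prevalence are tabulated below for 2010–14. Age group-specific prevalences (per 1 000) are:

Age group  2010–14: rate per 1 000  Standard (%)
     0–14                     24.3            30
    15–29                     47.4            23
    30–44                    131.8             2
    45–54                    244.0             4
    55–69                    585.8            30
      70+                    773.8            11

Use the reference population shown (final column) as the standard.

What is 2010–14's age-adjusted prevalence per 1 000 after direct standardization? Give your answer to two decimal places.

Standard weights: 0.30, 0.23, 0.02, 0.04, 0.30, 0.11.
Standardized rate: 0.3000×24.3 + 0.2300×47.4 + 0.0200×131.8 + 0.0400×244.0 + 0.3000×585.8 + 0.1100×773.8 = 291.4460 per 1 000.

291.45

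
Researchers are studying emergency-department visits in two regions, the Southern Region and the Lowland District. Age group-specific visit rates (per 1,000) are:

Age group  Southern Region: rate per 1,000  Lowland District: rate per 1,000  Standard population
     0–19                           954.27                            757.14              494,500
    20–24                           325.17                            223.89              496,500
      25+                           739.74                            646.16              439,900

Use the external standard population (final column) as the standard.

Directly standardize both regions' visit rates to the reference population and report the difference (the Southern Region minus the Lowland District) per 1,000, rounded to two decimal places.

Standard total = 1,430,900; weights = 0.3456, 0.3470, 0.3074.
The Southern Region: 0.3456×954.27 + 0.3470×325.17 + 0.3074×739.74 = 670.0294 per 1,000.
The Lowland District: 0.3456×757.14 + 0.3470×223.89 + 0.3074×646.16 = 537.9921 per 1,000.
Difference = 670.0294 − 537.9921 = 132.0373.

132.04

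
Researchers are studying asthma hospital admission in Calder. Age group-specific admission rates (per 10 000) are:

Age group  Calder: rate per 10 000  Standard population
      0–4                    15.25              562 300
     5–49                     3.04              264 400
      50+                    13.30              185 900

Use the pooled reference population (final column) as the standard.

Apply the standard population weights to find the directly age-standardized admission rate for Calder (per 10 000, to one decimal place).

11.7

Standard total = 1 012 600; weights = 0.5553, 0.2611, 0.1836.
Standardized rate: 0.5553×15.25 + 0.2611×3.04 + 0.1836×13.30 = 11.7039 per 10 000.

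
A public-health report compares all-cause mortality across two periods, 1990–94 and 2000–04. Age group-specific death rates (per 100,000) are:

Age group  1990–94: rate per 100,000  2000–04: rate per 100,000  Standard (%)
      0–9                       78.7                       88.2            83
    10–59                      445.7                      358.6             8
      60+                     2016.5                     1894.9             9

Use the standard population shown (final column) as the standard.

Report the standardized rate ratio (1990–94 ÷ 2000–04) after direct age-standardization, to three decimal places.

Standard weights: 0.83, 0.08, 0.09.
1990–94: 0.8300×78.7 + 0.0800×445.7 + 0.0900×2016.5 = 282.4620 per 100,000.
2000–04: 0.8300×88.2 + 0.0800×358.6 + 0.0900×1894.9 = 272.4350 per 100,000.
Ratio = 282.4620 ÷ 272.4350 = 1.03681.

1.037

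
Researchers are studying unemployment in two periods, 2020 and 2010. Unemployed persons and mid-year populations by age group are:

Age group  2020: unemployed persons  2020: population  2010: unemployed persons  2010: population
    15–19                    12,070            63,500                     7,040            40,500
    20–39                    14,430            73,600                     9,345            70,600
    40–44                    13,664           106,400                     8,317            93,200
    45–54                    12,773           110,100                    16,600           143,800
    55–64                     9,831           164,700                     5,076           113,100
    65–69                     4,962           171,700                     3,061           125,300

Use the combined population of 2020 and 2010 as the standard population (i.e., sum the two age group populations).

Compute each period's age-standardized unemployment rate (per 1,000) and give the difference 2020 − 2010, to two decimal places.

Age-specific rates per 1,000 for 2020: 190.079, 196.060, 128.421, 116.013, 59.690, 28.899.
For 2010: 173.827, 132.365, 89.238, 115.438, 44.881, 24.429.
Combined standard total = 1,276,500; weights = 0.0815, 0.1130, 0.1564, 0.1989, 0.2176, 0.2327.
2020: 0.0815×190.079 + 0.1130×196.060 + 0.1564×128.421 + 0.1989×116.013 + 0.2176×59.690 + 0.2327×28.899 = 100.5041 per 1,000.
2010: 0.0815×173.827 + 0.1130×132.365 + 0.1564×89.238 + 0.1989×115.438 + 0.2176×44.881 + 0.2327×24.429 = 81.4807 per 1,000.
Difference = 100.5041 − 81.4807 = 19.0234.

19.02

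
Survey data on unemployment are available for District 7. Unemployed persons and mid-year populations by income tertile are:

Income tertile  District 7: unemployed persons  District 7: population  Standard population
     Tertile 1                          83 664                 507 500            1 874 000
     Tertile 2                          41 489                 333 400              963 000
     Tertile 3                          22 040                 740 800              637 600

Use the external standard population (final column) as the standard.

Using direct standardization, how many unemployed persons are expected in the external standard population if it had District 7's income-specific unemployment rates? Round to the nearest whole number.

Income-specific rates per 1 000 for District 7: 164.855, 124.442, 29.752.
Expected unemployed persons = Σ (standard pop × income-specific rate ÷ 1 000)
= 1 874 000×164.855/1 000 + 963 000×124.442/1 000 + 637 600×29.752/1 000
= 308938.59 + 119837.75 + 18969.63 = 447745.98.

447746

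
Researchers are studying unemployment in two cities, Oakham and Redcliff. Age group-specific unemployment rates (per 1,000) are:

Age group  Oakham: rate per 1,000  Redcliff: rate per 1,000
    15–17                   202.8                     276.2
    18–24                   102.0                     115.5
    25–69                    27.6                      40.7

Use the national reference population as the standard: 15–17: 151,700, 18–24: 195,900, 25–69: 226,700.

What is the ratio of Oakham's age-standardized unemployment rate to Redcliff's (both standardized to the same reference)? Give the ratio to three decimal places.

0.773

Standard total = 574,300; weights = 0.2641, 0.3411, 0.3947.
Oakham: 0.2641×202.8 + 0.3411×102.0 + 0.3947×27.6 = 99.2573 per 1,000.
Redcliff: 0.2641×276.2 + 0.3411×115.5 + 0.3947×40.7 = 128.4219 per 1,000.
Ratio = 99.2573 ÷ 128.4219 = 0.77290.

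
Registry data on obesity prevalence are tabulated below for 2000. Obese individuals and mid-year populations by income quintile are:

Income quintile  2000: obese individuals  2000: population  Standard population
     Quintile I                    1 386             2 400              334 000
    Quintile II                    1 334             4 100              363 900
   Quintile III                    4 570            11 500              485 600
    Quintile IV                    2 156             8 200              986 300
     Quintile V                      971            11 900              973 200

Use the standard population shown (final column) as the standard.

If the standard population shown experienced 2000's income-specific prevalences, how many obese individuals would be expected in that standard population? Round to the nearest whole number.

842993

Income-specific rates per 1 000 for 2000: 577.500, 325.366, 397.391, 262.927, 81.597.
Expected obese individuals = Σ (standard pop × income-specific rate ÷ 1 000)
= 334 000×577.500/1 000 + 363 900×325.366/1 000 + 485 600×397.391/1 000 + 986 300×262.927/1 000 + 973 200×81.597/1 000
= 192885.00 + 118400.63 + 192973.22 + 259324.73 + 79409.85 = 842993.43.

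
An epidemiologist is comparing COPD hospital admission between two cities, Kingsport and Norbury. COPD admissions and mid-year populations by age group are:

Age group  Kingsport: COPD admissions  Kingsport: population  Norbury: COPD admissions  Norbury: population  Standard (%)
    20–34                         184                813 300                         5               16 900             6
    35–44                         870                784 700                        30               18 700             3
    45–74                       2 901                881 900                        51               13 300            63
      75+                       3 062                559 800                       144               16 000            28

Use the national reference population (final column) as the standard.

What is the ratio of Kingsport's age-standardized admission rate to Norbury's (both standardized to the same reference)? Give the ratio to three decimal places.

0.730

Age-specific rates per 10 000 for Kingsport: 2.26, 11.09, 32.89, 54.70.
For Norbury: 2.96, 16.04, 38.35, 90.00.
Standard weights: 0.06, 0.03, 0.63, 0.28.
Kingsport: 0.0600×2.26 + 0.0300×11.09 + 0.6300×32.89 + 0.2800×54.70 = 36.5076 per 10 000.
Norbury: 0.0600×2.96 + 0.0300×16.04 + 0.6300×38.35 + 0.2800×90.00 = 50.0167 per 10 000.
Ratio = 36.5076 ÷ 50.0167 = 0.72991.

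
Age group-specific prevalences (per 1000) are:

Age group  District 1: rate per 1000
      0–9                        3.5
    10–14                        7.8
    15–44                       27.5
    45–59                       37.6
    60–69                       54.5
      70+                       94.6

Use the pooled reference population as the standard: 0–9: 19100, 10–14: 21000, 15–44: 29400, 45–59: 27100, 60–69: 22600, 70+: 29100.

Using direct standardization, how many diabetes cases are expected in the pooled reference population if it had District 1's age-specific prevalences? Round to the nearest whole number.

Expected diabetes cases = Σ (standard pop × age-specific rate ÷ 1000)
= 19100×3.5/1000 + 21000×7.8/1000 + 29400×27.5/1000 + 27100×37.6/1000 + 22600×54.5/1000 + 29100×94.6/1000
= 66.85 + 163.80 + 808.50 + 1018.96 + 1231.70 + 2752.86 = 6042.67.

6043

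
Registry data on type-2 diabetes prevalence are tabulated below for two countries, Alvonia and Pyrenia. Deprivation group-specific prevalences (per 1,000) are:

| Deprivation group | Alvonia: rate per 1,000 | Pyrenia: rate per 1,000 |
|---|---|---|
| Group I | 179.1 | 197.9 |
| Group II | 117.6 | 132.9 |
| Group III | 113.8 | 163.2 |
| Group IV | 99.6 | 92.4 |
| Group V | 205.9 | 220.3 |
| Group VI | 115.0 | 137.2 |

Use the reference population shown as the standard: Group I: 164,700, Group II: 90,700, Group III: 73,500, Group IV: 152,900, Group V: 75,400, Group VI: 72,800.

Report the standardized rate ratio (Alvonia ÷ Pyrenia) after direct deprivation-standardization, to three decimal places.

0.900

Standard total = 630,000; weights = 0.2614, 0.1440, 0.1167, 0.2427, 0.1197, 0.1156.
Alvonia: 0.2614×179.1 + 0.1440×117.6 + 0.1167×113.8 + 0.2427×99.6 + 0.1197×205.9 + 0.1156×115.0 = 139.1335 per 1,000.
Pyrenia: 0.2614×197.9 + 0.1440×132.9 + 0.1167×163.2 + 0.2427×92.4 + 0.1197×220.3 + 0.1156×137.2 = 154.5557 per 1,000.
Ratio = 139.1335 ÷ 154.5557 = 0.90022.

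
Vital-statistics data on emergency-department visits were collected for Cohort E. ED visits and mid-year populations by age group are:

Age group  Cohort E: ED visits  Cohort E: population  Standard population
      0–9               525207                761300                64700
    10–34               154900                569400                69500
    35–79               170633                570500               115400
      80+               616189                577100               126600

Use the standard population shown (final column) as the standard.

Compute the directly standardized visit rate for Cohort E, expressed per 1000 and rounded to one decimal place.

620.0

Age-specific rates per 1000 for Cohort E: 689.882, 272.041, 299.094, 1067.733.
Standard total = 376200; weights = 0.1720, 0.1847, 0.3068, 0.3365.
Standardized rate: 0.1720×689.882 + 0.1847×272.041 + 0.3068×299.094 + 0.3365×1067.733 = 619.9699 per 1000.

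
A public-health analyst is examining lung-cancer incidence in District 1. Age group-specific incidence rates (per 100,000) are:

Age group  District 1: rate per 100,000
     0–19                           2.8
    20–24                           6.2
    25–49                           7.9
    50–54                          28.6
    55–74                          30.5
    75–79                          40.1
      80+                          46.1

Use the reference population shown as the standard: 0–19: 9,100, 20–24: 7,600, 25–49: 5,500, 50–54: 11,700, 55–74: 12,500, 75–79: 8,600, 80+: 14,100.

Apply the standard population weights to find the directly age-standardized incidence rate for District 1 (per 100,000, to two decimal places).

26.44

Standard total = 69,100; weights = 0.1317, 0.1100, 0.0796, 0.1693, 0.1809, 0.1245, 0.2041.
Standardized rate: 0.1317×2.8 + 0.1100×6.2 + 0.0796×7.9 + 0.1693×28.6 + 0.1809×30.5 + 0.1245×40.1 + 0.2041×46.1 = 26.4369 per 100,000.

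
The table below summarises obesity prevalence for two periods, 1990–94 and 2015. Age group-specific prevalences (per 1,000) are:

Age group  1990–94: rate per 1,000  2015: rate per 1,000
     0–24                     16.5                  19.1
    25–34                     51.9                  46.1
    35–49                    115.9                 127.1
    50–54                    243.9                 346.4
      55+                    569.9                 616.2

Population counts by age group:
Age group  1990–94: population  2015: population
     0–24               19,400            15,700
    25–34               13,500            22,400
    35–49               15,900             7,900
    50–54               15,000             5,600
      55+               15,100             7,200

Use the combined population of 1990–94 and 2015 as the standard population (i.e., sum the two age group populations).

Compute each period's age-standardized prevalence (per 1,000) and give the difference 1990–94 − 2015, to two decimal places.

-23.92

Combined standard total = 137,700; weights = 0.2549, 0.2607, 0.1728, 0.1496, 0.1619.
1990–94: 0.2549×16.5 + 0.2607×51.9 + 0.1728×115.9 + 0.1496×243.9 + 0.1619×569.9 = 166.5497 per 1,000.
2015: 0.2549×19.1 + 0.2607×46.1 + 0.1728×127.1 + 0.1496×346.4 + 0.1619×616.2 = 190.4683 per 1,000.
Difference = 166.5497 − 190.4683 = -23.9186.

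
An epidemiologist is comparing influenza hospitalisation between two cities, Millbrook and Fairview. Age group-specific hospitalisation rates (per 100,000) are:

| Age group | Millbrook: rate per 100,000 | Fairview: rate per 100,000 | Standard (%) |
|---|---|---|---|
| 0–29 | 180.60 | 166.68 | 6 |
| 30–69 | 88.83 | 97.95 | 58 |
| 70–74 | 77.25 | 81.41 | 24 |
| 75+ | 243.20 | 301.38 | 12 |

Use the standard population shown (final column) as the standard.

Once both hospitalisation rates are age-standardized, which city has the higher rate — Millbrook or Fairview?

Standard weights: 0.06, 0.58, 0.24, 0.12.
Millbrook: 0.0600×180.60 + 0.5800×88.83 + 0.2400×77.25 + 0.1200×243.20 = 110.0814 per 100,000.
Fairview: 0.0600×166.68 + 0.5800×97.95 + 0.2400×81.41 + 0.1200×301.38 = 122.5158 per 100,000.

Fairview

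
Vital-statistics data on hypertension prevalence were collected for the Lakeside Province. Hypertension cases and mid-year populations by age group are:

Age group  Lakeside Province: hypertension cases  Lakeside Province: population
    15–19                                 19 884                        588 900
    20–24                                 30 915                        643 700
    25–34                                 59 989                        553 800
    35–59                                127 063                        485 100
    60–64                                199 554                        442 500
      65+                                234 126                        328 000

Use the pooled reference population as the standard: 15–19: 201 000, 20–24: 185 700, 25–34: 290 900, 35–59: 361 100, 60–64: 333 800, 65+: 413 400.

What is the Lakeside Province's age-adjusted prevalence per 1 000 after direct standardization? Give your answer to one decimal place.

328.9

Age-specific rates per 1 000 for the Lakeside Province: 33.765, 48.027, 108.322, 261.932, 450.969, 713.799.
Standard total = 1 785 900; weights = 0.1125, 0.1040, 0.1629, 0.2022, 0.1869, 0.2315.
Standardized rate: 0.1125×33.765 + 0.1040×48.027 + 0.1629×108.322 + 0.2022×261.932 + 0.1869×450.969 + 0.2315×713.799 = 328.9198 per 1 000.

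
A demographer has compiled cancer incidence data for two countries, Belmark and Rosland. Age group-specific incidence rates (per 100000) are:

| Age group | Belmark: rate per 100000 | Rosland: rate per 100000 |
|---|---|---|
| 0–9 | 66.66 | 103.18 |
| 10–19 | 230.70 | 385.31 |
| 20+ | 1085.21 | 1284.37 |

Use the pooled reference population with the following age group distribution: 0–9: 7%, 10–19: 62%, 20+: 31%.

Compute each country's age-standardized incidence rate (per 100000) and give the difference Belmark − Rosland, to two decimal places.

-160.15

Standard weights: 0.07, 0.62, 0.31.
Belmark: 0.0700×66.66 + 0.6200×230.70 + 0.3100×1085.21 = 484.1153 per 100000.
Rosland: 0.0700×103.18 + 0.6200×385.31 + 0.3100×1284.37 = 644.2695 per 100000.
Difference = 484.1153 − 644.2695 = -160.1542.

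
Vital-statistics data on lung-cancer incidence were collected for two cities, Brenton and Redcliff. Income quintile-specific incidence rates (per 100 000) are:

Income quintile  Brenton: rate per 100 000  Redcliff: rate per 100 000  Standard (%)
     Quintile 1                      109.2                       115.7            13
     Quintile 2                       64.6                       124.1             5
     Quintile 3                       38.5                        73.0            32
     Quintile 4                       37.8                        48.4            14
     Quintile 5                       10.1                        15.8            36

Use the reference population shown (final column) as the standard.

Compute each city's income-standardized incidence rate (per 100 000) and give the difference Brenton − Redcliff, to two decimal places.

-18.40

Standard weights: 0.13, 0.05, 0.32, 0.14, 0.36.
Brenton: 0.1300×109.2 + 0.0500×64.6 + 0.3200×38.5 + 0.1400×37.8 + 0.3600×10.1 = 38.6740 per 100 000.
Redcliff: 0.1300×115.7 + 0.0500×124.1 + 0.3200×73.0 + 0.1400×48.4 + 0.3600×15.8 = 57.0700 per 100 000.
Difference = 38.6740 − 57.0700 = -18.3960.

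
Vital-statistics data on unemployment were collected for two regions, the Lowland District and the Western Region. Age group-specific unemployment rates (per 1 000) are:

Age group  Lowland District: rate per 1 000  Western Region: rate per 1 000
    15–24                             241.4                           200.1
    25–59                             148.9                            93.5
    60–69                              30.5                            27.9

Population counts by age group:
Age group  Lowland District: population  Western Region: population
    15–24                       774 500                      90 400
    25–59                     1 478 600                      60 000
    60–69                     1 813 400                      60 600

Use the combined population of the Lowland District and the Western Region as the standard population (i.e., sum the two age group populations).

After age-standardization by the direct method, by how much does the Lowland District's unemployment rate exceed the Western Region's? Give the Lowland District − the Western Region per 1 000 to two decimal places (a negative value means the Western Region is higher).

29.42

Combined standard total = 4 277 500; weights = 0.2022, 0.3597, 0.4381.
The Lowland District: 0.2022×241.4 + 0.3597×148.9 + 0.4381×30.5 = 115.7315 per 1 000.
The Western Region: 0.2022×200.1 + 0.3597×93.5 + 0.4381×27.9 = 86.3145 per 1 000.
Difference = 115.7315 − 86.3145 = 29.4170.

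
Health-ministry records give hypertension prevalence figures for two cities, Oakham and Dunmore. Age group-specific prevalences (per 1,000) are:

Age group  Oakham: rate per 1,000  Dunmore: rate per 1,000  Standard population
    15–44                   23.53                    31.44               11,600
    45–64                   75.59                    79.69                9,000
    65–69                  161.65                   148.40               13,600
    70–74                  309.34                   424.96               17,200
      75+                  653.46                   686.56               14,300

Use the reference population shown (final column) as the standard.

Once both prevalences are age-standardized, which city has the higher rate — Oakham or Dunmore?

Standard total = 65,700; weights = 0.1766, 0.1370, 0.2070, 0.2618, 0.2177.
Oakham: 0.1766×23.53 + 0.1370×75.59 + 0.2070×161.65 + 0.2618×309.34 + 0.2177×653.46 = 271.1845 per 1,000.
Dunmore: 0.1766×31.44 + 0.1370×79.69 + 0.2070×148.40 + 0.2618×424.96 + 0.2177×686.56 = 307.8733 per 1,000.

Dunmore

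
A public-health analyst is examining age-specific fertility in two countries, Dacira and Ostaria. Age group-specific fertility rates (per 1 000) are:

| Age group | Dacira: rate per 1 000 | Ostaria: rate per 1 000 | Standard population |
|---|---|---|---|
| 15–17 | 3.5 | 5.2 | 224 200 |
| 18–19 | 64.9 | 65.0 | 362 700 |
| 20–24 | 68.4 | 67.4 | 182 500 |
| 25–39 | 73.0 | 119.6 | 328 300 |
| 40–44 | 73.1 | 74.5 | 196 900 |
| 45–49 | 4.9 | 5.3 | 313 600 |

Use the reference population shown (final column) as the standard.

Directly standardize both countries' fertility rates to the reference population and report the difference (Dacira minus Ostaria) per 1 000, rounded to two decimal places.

-9.91

Standard total = 1 608 200; weights = 0.1394, 0.2255, 0.1135, 0.2041, 0.1224, 0.1950.
Dacira: 0.1394×3.5 + 0.2255×64.9 + 0.1135×68.4 + 0.2041×73.0 + 0.1224×73.1 + 0.1950×4.9 = 47.6949 per 1 000.
Ostaria: 0.1394×5.2 + 0.2255×65.0 + 0.1135×67.4 + 0.2041×119.6 + 0.1224×74.5 + 0.1950×5.3 = 57.6033 per 1 000.
Difference = 47.6949 − 57.6033 = -9.9085.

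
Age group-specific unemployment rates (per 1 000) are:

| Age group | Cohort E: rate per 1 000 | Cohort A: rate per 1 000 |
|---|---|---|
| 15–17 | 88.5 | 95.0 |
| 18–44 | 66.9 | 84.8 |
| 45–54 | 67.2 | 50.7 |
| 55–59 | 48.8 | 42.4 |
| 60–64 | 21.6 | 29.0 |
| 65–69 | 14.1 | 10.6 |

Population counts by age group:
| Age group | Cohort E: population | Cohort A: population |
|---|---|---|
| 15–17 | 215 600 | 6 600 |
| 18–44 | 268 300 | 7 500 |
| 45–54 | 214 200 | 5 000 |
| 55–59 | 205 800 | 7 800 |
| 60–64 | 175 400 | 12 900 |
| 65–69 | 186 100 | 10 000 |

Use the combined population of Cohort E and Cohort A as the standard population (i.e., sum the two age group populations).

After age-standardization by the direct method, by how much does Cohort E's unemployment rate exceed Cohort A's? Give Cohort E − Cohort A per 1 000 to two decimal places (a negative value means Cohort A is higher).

-1.60

Combined standard total = 1 315 200; weights = 0.1689, 0.2097, 0.1667, 0.1624, 0.1432, 0.1491.
Cohort E: 0.1689×88.5 + 0.2097×66.9 + 0.1667×67.2 + 0.1624×48.8 + 0.1432×21.6 + 0.1491×14.1 = 53.3013 per 1 000.
Cohort A: 0.1689×95.0 + 0.2097×84.8 + 0.1667×50.7 + 0.1624×42.4 + 0.1432×29.0 + 0.1491×10.6 = 54.9014 per 1 000.
Difference = 53.3013 − 54.9014 = -1.6000.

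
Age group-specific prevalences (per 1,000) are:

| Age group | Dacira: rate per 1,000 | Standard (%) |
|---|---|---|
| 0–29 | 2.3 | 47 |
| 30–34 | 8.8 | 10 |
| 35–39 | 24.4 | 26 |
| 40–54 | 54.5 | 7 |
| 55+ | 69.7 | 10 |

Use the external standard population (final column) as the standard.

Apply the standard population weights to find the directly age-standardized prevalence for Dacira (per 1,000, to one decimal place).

19.1

Standard weights: 0.47, 0.10, 0.26, 0.07, 0.10.
Standardized rate: 0.4700×2.3 + 0.1000×8.8 + 0.2600×24.4 + 0.0700×54.5 + 0.1000×69.7 = 19.0900 per 1,000.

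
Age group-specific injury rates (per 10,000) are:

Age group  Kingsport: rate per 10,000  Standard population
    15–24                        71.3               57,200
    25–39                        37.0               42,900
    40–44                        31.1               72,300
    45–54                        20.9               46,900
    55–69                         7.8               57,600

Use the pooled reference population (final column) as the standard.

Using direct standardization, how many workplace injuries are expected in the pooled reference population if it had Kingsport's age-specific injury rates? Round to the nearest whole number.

934

Expected workplace injuries = Σ (standard pop × age-specific rate ÷ 10,000)
= 57,200×71.3/10,000 + 42,900×37.0/10,000 + 72,300×31.1/10,000 + 46,900×20.9/10,000 + 57,600×7.8/10,000
= 407.84 + 158.73 + 224.85 + 98.02 + 44.93 = 934.37.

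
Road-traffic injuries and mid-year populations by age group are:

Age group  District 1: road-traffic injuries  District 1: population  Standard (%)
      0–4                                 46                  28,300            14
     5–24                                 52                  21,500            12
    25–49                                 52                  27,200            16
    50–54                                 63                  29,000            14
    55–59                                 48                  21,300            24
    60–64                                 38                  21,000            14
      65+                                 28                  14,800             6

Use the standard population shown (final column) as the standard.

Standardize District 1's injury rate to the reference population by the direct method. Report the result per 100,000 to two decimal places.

Age-specific rates per 100,000 for District 1: 162.54, 241.86, 191.18, 217.24, 225.35, 180.95, 189.19.
Standard weights: 0.14, 0.12, 0.16, 0.14, 0.24, 0.14, 0.06.
Standardized rate: 0.1400×162.54 + 0.1200×241.86 + 0.1600×191.18 + 0.1400×217.24 + 0.2400×225.35 + 0.1400×180.95 + 0.0600×189.19 = 203.5507 per 100,000.

203.55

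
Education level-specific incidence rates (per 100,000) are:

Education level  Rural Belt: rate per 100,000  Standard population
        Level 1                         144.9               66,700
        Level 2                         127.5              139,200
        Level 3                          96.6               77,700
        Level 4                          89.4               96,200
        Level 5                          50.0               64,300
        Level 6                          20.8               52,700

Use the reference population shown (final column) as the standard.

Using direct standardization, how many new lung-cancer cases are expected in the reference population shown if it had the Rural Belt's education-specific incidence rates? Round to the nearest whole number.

Expected new lung-cancer cases = Σ (standard pop × education-specific rate ÷ 100,000)
= 66,700×144.9/100,000 + 139,200×127.5/100,000 + 77,700×96.6/100,000 + 96,200×89.4/100,000 + 64,300×50.0/100,000 + 52,700×20.8/100,000
= 96.65 + 177.48 + 75.06 + 86.00 + 32.15 + 10.96 = 478.30.

478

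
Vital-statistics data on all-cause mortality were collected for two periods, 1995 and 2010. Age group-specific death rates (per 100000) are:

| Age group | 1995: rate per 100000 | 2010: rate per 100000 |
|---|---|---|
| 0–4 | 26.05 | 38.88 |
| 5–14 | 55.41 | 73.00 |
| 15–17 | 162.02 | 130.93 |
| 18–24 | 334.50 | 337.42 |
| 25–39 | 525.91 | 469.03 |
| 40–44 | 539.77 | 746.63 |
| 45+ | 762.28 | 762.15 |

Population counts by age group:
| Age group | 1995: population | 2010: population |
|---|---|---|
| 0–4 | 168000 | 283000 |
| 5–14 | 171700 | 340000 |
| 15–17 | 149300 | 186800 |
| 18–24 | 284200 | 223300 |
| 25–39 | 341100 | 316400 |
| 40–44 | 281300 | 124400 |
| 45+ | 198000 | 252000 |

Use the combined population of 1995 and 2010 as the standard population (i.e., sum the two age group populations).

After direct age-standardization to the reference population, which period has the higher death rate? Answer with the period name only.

Combined standard total = 3319500; weights = 0.1359, 0.1541, 0.1013, 0.1529, 0.1981, 0.1222, 0.1356.
1995: 0.1359×26.05 + 0.1541×55.41 + 0.1013×162.02 + 0.1529×334.50 + 0.1981×525.91 + 0.1222×539.77 + 0.1356×762.28 = 353.0990 per 100000.
2010: 0.1359×38.88 + 0.1541×73.00 + 0.1013×130.93 + 0.1529×337.42 + 0.1981×469.03 + 0.1222×746.63 + 0.1356×762.15 = 368.8500 per 100000.
The crude rates (386.11 vs 329.67) would put 1995 higher, but that reflects its age composition; once standardized to a common age structure, 2010 has the higher underlying rate.

2010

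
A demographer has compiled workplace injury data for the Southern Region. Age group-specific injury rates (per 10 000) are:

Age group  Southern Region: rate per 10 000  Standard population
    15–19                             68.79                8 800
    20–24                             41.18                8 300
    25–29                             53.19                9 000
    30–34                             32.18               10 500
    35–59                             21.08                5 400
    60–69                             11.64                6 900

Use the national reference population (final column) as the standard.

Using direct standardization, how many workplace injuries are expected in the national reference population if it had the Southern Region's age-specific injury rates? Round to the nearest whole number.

Expected workplace injuries = Σ (standard pop × age-specific rate ÷ 10 000)
= 8 800×68.79/10 000 + 8 300×41.18/10 000 + 9 000×53.19/10 000 + 10 500×32.18/10 000 + 5 400×21.08/10 000 + 6 900×11.64/10 000
= 60.54 + 34.18 + 47.87 + 33.79 + 11.38 + 8.03 = 195.79.

196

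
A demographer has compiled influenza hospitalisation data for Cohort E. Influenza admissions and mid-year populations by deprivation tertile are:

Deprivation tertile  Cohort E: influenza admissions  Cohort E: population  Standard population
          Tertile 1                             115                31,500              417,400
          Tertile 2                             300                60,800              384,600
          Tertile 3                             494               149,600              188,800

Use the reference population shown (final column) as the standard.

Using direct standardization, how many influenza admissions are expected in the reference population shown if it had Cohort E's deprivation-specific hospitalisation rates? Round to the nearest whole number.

4045

Deprivation-specific rates per 100,000 for Cohort E: 365.08, 493.42, 330.21.
Expected influenza admissions = Σ (standard pop × deprivation-specific rate ÷ 100,000)
= 417,400×365.08/100,000 + 384,600×493.42/100,000 + 188,800×330.21/100,000
= 1523.84 + 1897.70 + 623.44 = 4044.98.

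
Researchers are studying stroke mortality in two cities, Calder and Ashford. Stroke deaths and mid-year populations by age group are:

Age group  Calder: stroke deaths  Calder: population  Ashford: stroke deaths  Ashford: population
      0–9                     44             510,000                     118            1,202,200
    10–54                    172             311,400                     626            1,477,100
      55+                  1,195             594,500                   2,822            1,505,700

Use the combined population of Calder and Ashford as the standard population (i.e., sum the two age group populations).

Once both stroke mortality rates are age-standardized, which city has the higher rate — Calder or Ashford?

Age-specific rates per 100,000 for Calder: 8.63, 55.23, 201.01.
For Ashford: 9.82, 42.38, 187.42.
Combined standard total = 5,600,900; weights = 0.3057, 0.3193, 0.3750.
Calder: 0.3057×8.63 + 0.3193×55.23 + 0.3750×201.01 = 95.6486 per 100,000.
Ashford: 0.3057×9.82 + 0.3193×42.38 + 0.3750×187.42 = 86.8119 per 100,000.

Calder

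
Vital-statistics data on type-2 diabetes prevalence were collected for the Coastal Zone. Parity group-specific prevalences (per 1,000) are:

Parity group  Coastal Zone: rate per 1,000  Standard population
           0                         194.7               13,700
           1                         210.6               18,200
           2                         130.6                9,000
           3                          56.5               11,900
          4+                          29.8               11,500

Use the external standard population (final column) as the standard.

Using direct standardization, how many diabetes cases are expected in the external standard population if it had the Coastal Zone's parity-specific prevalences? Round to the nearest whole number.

Expected diabetes cases = Σ (standard pop × parity-specific rate ÷ 1,000)
= 13,700×194.7/1,000 + 18,200×210.6/1,000 + 9,000×130.6/1,000 + 11,900×56.5/1,000 + 11,500×29.8/1,000
= 2667.39 + 3832.92 + 1175.40 + 672.35 + 342.70 = 8690.76.

8691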